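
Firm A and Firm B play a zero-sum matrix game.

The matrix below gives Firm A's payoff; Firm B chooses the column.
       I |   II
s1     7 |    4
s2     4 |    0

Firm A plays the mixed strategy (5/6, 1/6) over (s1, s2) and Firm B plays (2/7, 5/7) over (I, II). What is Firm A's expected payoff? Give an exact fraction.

Against (2/7, 5/7), each row's expected payoff is s1: 34/7; s2: 8/7.
Taking the (5/6, 1/6)-weighted average: (5/6)·(34/7) + (1/6)·(8/7) = 89/21.

89/21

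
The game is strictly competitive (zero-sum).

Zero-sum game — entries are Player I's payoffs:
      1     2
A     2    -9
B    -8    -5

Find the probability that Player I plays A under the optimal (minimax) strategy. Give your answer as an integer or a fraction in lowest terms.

Row minima are -9 and -8, so Player I's maximin is -8; column maxima are 2 and -5, so Player II's minimax is -5. These differ, so the equilibrium is in mixed strategies.
Let Player I play A with probability p. Player II is indifferent when 2p − 8(1−p) = −9p − 5(1−p), giving p = 3/14.

3/14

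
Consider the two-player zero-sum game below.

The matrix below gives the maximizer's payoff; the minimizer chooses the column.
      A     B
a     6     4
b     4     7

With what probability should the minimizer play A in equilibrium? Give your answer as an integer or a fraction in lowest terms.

Row minima are 4 and 4, so the maximizer's maximin is 4; column maxima are 6 and 7, so the minimizer's minimax is 6. These differ, so the equilibrium is in mixed strategies.
Let the minimizer play A with probability q. The maximizer is indifferent when 6q + 4(1−q) = 4q + 7(1−q), giving q = 3/5.

3/5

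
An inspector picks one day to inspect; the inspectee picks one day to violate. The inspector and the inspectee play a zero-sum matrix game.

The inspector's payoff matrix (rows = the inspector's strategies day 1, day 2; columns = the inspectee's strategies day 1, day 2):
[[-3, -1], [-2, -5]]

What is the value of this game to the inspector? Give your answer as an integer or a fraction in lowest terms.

Row minima are -3 and -5, so the inspector's maximin is -3; column maxima are -2 and -1, so the inspectee's minimax is -2. These differ, so the equilibrium is in mixed strategies.
Let the inspector play day 1 with probability p. The inspectee is indifferent when −3p − 2(1−p) = −p − 5(1−p), giving p = 3/5.
Let the inspectee play day 1 with probability q. The inspector is indifferent when −3q − (1−q) = −2q − 5(1−q), giving q = 4/5.
The value is -3·(4/5) + (-1)·(1/5) = -13/5.

-13/5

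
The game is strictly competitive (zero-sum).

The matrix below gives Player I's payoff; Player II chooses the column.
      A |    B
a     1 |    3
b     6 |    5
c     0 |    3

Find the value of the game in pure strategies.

Row minima: 1, 5, 0 → Player I's maximin is 5.
Column maxima: 6, 5 → Player II's minimax is 5.
They coincide at (b, B), so the value is 5.

5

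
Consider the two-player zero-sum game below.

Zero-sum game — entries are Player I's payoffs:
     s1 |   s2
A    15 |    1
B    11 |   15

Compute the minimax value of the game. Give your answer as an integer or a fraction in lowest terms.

Row minima are 1 and 11, so Player I's maximin is 11; column maxima are 15 and 15, so Player II's minimax is 15. These differ, so the equilibrium is in mixed strategies.
Let Player I play A with probability p. Player II is indifferent when 15p + 11(1−p) = p + 15(1−p), giving p = 2/9.
Let Player II play s1 with probability q. Player I is indifferent when 15q + (1−q) = 11q + 15(1−q), giving q = 7/9.
The value is 15·(7/9) + (1)·(2/9) = 107/9.

107/9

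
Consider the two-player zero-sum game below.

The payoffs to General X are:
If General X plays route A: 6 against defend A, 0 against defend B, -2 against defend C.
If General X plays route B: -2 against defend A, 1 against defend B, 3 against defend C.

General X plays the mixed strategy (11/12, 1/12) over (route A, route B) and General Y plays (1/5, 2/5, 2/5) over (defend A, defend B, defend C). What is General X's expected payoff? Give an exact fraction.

Against (1/5, 2/5, 2/5), each row's expected payoff is route A: 2/5; route B: 6/5.
Taking the (11/12, 1/12)-weighted average: (11/12)·(2/5) + (1/12)·(6/5) = 7/15.

7/15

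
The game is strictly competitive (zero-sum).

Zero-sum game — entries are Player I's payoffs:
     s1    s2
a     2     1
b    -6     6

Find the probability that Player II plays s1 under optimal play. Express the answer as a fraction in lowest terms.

Row minima are 1 and -6, so Player I's maximin is 1; column maxima are 2 and 6, so Player II's minimax is 2. These differ, so the equilibrium is in mixed strategies.
Let Player II play s1 with probability q. Player I is indifferent when 2q + (1−q) = −6q + 6(1−q), giving q = 5/13.

5/13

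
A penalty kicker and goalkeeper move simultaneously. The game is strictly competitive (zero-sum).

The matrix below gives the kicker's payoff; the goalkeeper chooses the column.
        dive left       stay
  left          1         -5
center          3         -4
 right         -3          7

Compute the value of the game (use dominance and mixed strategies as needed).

Row left is strictly dominated by row center, so the kicker never plays it.
The remaining 2×2 game on (center, right) × (dive left, stay) has no saddle point. Let the kicker play center with probability p; indifference gives 3p − 3(1−p) = −4p + 7(1−p), so p = 10/17.
Similarly the goalkeeper's optimal q on dive left is 11/17, and the value is 3·(11/17) + (-4)·(6/17) = 9/17.

9/17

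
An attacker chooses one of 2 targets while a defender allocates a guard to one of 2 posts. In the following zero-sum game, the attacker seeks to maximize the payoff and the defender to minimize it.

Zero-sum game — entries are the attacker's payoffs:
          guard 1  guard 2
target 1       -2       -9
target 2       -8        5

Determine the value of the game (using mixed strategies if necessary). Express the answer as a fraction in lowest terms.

-41/10

Row minima are -9 and -8, so the attacker's maximin is -8; column maxima are -2 and 5, so the defender's minimax is -2. These differ, so the equilibrium is in mixed strategies.
Let the attacker play target 1 with probability p. The defender is indifferent when −2p − 8(1−p) = −9p + 5(1−p), giving p = 13/20.
Let the defender play guard 1 with probability q. The attacker is indifferent when −2q − 9(1−q) = −8q + 5(1−q), giving q = 7/10.
The value is -2·(7/10) + (-9)·(3/10) = -41/10.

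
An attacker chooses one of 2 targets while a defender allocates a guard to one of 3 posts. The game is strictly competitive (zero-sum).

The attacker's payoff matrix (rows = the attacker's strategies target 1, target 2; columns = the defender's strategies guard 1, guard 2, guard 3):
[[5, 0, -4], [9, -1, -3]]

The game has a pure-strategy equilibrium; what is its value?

-3

Row minima: -4, -3 → the attacker's maximin is -3.
Column maxima: 9, 0, -3 → the defender's minimax is -3.
They coincide at (target 2, guard 3), so the value is -3.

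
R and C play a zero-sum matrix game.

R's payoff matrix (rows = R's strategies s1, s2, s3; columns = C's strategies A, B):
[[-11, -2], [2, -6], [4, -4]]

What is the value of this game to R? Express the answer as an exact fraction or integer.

-52/17

Row s2 is strictly dominated by row s3, so R never plays it.
The remaining 2×2 game on (s1, s3) × (A, B) has no saddle point. Let R play s1 with probability p; indifference gives −11p + 4(1−p) = −2p − 4(1−p), so p = 8/17.
Similarly C's optimal q on A is 2/17, and the value is -11·(2/17) + (-2)·(15/17) = -52/17.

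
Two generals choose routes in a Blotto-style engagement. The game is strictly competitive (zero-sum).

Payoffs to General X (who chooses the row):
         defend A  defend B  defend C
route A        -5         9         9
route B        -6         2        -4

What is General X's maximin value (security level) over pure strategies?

-5

The worst-case payoff for each row is route A: -5, route B: -6.
The best of these is -5.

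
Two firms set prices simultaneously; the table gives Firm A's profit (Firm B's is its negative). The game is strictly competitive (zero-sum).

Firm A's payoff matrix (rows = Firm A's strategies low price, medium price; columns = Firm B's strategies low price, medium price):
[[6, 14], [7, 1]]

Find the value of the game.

46/7

Row minima are 6 and 1, so Firm A's maximin is 6; column maxima are 7 and 14, so Firm B's minimax is 7. These differ, so the equilibrium is in mixed strategies.
Let Firm A play low price with probability p. Firm B is indifferent when 6p + 7(1−p) = 14p + (1−p), giving p = 3/7.
Let Firm B play low price with probability q. Firm A is indifferent when 6q + 14(1−q) = 7q + (1−q), giving q = 13/14.
The value is 6·(13/14) + (14)·(1/14) = 46/7.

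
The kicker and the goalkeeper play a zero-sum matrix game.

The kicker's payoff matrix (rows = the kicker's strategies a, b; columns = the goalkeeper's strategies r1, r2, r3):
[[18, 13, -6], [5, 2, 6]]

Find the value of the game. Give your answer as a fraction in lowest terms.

Column r1 is strictly dominated by r2 for the goalkeeper (it gives the kicker more in every row).
The remaining 2×2 game on (a, b) × (r2, r3) has no saddle point. Let the kicker play a with probability p; indifference gives 13p + 2(1−p) = −6p + 6(1−p), so p = 4/23.
Similarly the goalkeeper's optimal q on r2 is 12/23, and the value is 13·(12/23) + (-6)·(11/23) = 90/23.

90/23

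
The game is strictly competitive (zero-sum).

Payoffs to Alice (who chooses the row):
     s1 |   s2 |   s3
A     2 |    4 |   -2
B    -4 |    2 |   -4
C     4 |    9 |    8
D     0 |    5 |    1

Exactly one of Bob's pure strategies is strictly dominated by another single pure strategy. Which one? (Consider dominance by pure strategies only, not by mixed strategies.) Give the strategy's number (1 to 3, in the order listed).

Bob prefers columns that give Alice less. Compare s2 with s1: 2 < 4, -4 < 2, 4 < 9, 0 < 5.
So s1 strictly dominates s2 for Bob; s2 is strictly dominated.

2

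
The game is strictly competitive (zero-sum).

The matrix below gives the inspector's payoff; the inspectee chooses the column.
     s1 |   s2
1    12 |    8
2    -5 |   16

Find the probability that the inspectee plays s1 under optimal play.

8/25

Row minima are 8 and -5, so the inspector's maximin is 8; column maxima are 12 and 16, so the inspectee's minimax is 12. These differ, so the equilibrium is in mixed strategies.
Let the inspectee play s1 with probability q. The inspector is indifferent when 12q + 8(1−q) = −5q + 16(1−q), giving q = 8/25.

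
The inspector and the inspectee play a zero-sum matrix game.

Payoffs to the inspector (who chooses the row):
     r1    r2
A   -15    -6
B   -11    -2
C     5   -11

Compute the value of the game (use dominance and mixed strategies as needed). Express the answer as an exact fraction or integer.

Row A is strictly dominated by row B, so the inspector never plays it.
The remaining 2×2 game on (B, C) × (r1, r2) has no saddle point. Let the inspector play B with probability p; indifference gives −11p + 5(1−p) = −2p − 11(1−p), so p = 16/25.
Similarly the inspectee's optimal q on r1 is 9/25, and the value is -11·(9/25) + (-2)·(16/25) = -131/25.

-131/25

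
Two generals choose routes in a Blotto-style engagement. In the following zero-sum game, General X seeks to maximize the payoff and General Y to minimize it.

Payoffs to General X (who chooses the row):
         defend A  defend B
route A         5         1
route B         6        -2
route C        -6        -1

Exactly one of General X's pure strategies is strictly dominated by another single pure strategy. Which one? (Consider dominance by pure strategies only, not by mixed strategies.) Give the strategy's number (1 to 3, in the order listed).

3

Compare route C with route A: 5 > -6, 1 > -1.
So route A strictly dominates route C for General X; route C is strictly dominated.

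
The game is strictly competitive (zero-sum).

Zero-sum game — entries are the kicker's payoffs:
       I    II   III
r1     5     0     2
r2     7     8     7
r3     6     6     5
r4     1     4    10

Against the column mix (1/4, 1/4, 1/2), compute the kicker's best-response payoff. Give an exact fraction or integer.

r1: (5)·(1/4) + (0)·(1/4) + (2)·(1/2) = 9/4.
r2: (7)·(1/4) + (8)·(1/4) + (7)·(1/2) = 29/4.
r3: (6)·(1/4) + (6)·(1/4) + (5)·(1/2) = 11/2.
r4: (1)·(1/4) + (4)·(1/4) + (10)·(1/2) = 25/4.
The best pure response is r2 with expected payoff 29/4.

29/4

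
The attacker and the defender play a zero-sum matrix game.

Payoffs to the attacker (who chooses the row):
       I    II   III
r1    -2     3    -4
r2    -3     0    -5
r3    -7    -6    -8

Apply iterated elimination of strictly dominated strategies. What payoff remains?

-4

Column II is strictly dominated by I for the defender (-2<3, -3<0, -7<-6); eliminate II.
Row r3 is strictly dominated by row r1 (-2>-7, -4>-8); eliminate r3.
Column I is strictly dominated by III for the defender (-4<-2, -5<-3); eliminate I.
Row r2 is strictly dominated by row r1 (-4>-5); eliminate r2.
Only (r1, III) remains, with payoff -4.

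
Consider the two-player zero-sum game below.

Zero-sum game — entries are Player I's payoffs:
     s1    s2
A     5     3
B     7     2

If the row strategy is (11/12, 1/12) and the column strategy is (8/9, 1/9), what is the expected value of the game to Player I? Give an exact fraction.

59/12

Against (8/9, 1/9), each row's expected payoff is A: 43/9; B: 58/9.
Taking the (11/12, 1/12)-weighted average: (11/12)·(43/9) + (1/12)·(58/9) = 59/12.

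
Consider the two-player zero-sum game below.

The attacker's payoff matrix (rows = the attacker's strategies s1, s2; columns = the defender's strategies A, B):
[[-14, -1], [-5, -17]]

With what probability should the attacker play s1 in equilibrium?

12/25

Row minima are -14 and -17, so the attacker's maximin is -14; column maxima are -5 and -1, so the defender's minimax is -5. These differ, so the equilibrium is in mixed strategies.
Let the attacker play s1 with probability p. The defender is indifferent when −14p − 5(1−p) = −p − 17(1−p), giving p = 12/25.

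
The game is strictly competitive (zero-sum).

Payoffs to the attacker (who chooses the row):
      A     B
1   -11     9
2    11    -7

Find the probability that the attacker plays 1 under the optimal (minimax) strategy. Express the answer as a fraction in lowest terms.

9/19

Row minima are -11 and -7, so the attacker's maximin is -7; column maxima are 11 and 9, so the defender's minimax is 9. These differ, so the equilibrium is in mixed strategies.
Let the attacker play 1 with probability p. The defender is indifferent when −11p + 11(1−p) = 9p − 7(1−p), giving p = 9/19.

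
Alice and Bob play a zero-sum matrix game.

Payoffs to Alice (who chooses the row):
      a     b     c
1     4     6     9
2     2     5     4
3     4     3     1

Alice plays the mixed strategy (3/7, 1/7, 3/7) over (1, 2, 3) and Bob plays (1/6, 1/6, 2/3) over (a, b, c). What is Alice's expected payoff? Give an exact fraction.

97/21

Against (1/6, 1/6, 2/3), each row's expected payoff is 1: 23/3; 2: 23/6; 3: 11/6.
Taking the (3/7, 1/7, 3/7)-weighted average: (3/7)·(23/3) + (1/7)·(23/6) + (3/7)·(11/6) = 97/21.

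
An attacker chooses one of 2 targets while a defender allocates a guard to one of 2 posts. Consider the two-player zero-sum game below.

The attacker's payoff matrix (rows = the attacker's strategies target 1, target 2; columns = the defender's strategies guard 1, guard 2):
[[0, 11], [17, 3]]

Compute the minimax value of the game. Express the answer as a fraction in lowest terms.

187/25

Row minima are 0 and 3, so the attacker's maximin is 3; column maxima are 17 and 11, so the defender's minimax is 11. These differ, so the equilibrium is in mixed strategies.
Let the attacker play target 1 with probability p. The defender is indifferent when 17(1−p) = 11p + 3(1−p), giving p = 14/25.
Let the defender play guard 1 with probability q. The attacker is indifferent when 11(1−q) = 17q + 3(1−q), giving q = 8/25.
The value is 0·(8/25) + (11)·(17/25) = 187/25.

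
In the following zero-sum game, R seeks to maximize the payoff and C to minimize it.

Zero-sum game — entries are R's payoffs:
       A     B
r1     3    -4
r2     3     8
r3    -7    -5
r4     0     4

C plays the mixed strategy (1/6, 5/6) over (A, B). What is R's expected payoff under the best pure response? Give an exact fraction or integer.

43/6

r1: (3)·(1/6) + (-4)·(5/6) = -17/6.
r2: (3)·(1/6) + (8)·(5/6) = 43/6.
r3: (-7)·(1/6) + (-5)·(5/6) = -16/3.
r4: (0)·(1/6) + (4)·(5/6) = 10/3.
The best pure response is r2 with expected payoff 43/6.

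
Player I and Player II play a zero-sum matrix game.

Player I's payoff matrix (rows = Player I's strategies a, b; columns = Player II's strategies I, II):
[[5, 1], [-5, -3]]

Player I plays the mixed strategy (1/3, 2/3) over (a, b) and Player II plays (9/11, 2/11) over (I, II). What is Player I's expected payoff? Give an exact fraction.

-5/3

Against (9/11, 2/11), each row's expected payoff is a: 47/11; b: -51/11.
Taking the (1/3, 2/3)-weighted average: (1/3)·(47/11) + (2/3)·(-51/11) = -5/3.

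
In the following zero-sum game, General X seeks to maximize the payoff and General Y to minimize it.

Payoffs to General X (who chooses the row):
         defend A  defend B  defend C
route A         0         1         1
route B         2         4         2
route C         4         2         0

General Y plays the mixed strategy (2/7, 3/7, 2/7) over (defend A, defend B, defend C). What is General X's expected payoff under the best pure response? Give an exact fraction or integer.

route A: (0)·(2/7) + (1)·(3/7) + (1)·(2/7) = 5/7.
route B: (2)·(2/7) + (4)·(3/7) + (2)·(2/7) = 20/7.
route C: (4)·(2/7) + (2)·(3/7) + (0)·(2/7) = 2.
The best pure response is route B with expected payoff 20/7.

20/7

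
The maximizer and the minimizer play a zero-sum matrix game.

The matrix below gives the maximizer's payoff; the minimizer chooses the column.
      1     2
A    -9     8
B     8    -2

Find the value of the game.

Row minima are -9 and -2, so the maximizer's maximin is -2; column maxima are 8 and 8, so the minimizer's minimax is 8. These differ, so the equilibrium is in mixed strategies.
Let the maximizer play A with probability p. The minimizer is indifferent when −9p + 8(1−p) = 8p − 2(1−p), giving p = 10/27.
Let the minimizer play 1 with probability q. The maximizer is indifferent when −9q + 8(1−q) = 8q − 2(1−q), giving q = 10/27.
The value is -9·(10/27) + (8)·(17/27) = 46/27.

46/27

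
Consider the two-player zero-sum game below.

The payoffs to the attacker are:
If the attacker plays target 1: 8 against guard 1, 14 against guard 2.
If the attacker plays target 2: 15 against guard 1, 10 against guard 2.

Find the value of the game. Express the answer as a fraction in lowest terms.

130/11

Row minima are 8 and 10, so the attacker's maximin is 10; column maxima are 15 and 14, so the defender's minimax is 14. These differ, so the equilibrium is in mixed strategies.
Let the attacker play target 1 with probability p. The defender is indifferent when 8p + 15(1−p) = 14p + 10(1−p), giving p = 5/11.
Let the defender play guard 1 with probability q. The attacker is indifferent when 8q + 14(1−q) = 15q + 10(1−q), giving q = 4/11.
The value is 8·(4/11) + (14)·(7/11) = 130/11.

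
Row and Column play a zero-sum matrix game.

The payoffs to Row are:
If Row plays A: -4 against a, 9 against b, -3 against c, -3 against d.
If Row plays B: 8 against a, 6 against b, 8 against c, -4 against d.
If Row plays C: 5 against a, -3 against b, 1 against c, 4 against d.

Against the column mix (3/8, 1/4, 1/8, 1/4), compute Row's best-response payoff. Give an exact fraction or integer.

9/2

A: (-4)·(3/8) + (9)·(1/4) + (-3)·(1/8) + (-3)·(1/4) = -3/8.
B: (8)·(3/8) + (6)·(1/4) + (8)·(1/8) + (-4)·(1/4) = 9/2.
C: (5)·(3/8) + (-3)·(1/4) + (1)·(1/8) + (4)·(1/4) = 9/4.
The best pure response is B with expected payoff 9/2.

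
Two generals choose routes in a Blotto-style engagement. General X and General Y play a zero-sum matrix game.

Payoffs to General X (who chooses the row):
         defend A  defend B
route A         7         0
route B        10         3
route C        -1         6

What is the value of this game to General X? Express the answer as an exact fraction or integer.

Row route A is strictly dominated by row route B, so General X never plays it.
The remaining 2×2 game on (route B, route C) × (defend A, defend B) has no saddle point. Let General X play route B with probability p; indifference gives 10p − (1−p) = 3p + 6(1−p), so p = 1/2.
Similarly General Y's optimal q on defend A is 3/14, and the value is 10·(3/14) + (3)·(11/14) = 9/2.

9/2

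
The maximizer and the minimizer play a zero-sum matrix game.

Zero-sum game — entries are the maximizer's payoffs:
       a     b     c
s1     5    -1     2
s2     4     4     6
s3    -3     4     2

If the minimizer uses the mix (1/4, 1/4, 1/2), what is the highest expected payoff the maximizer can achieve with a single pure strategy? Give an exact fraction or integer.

5

s1: (5)·(1/4) + (-1)·(1/4) + (2)·(1/2) = 2.
s2: (4)·(1/4) + (4)·(1/4) + (6)·(1/2) = 5.
s3: (-3)·(1/4) + (4)·(1/4) + (2)·(1/2) = 5/4.
The best pure response is s2 with expected payoff 5.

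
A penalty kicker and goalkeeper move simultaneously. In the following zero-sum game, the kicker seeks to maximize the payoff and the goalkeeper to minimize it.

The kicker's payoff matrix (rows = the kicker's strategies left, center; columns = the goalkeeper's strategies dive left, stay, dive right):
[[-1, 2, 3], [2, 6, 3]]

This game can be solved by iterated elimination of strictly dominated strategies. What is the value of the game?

Column stay is strictly dominated by dive left for the goalkeeper (-1<2, 2<6); eliminate stay.
Column dive right is strictly dominated by dive left for the goalkeeper (-1<3, 2<3); eliminate dive right.
Row left is strictly dominated by row center (2>-1); eliminate left.
Only (center, dive left) remains, with payoff 2.

2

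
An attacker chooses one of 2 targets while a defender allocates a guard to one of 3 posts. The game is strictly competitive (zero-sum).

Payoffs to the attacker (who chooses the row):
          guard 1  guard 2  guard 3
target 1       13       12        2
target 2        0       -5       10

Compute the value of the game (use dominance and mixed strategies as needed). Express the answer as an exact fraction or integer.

26/5

Column guard 1 is strictly dominated by guard 2 for the defender (it gives the attacker more in every row).
The remaining 2×2 game on (target 1, target 2) × (guard 2, guard 3) has no saddle point. Let the attacker play target 1 with probability p; indifference gives 12p − 5(1−p) = 2p + 10(1−p), so p = 3/5.
Similarly the defender's optimal q on guard 2 is 8/25, and the value is 12·(8/25) + (2)·(17/25) = 26/5.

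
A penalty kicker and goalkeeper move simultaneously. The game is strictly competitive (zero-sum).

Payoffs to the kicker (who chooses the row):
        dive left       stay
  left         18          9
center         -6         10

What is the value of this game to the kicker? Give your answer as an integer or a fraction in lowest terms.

234/25

Row minima are 9 and -6, so the kicker's maximin is 9; column maxima are 18 and 10, so the goalkeeper's minimax is 10. These differ, so the equilibrium is in mixed strategies.
Let the kicker play left with probability p. The goalkeeper is indifferent when 18p − 6(1−p) = 9p + 10(1−p), giving p = 16/25.
Let the goalkeeper play dive left with probability q. The kicker is indifferent when 18q + 9(1−q) = −6q + 10(1−q), giving q = 1/25.
The value is 18·(1/25) + (9)·(24/25) = 234/25.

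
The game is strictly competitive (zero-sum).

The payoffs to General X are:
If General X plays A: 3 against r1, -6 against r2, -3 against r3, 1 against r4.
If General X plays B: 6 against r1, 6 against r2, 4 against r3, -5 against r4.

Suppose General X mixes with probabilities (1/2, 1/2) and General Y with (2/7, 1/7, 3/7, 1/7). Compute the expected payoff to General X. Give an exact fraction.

Against (2/7, 1/7, 3/7, 1/7), each row's expected payoff is A: -8/7; B: 25/7.
Taking the (1/2, 1/2)-weighted average: (1/2)·(-8/7) + (1/2)·(25/7) = 17/14.

17/14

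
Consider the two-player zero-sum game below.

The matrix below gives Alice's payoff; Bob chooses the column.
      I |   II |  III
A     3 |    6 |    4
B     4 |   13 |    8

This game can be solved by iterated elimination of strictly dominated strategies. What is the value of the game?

4

Row A is strictly dominated by row B (4>3, 13>6, 8>4); eliminate A.
Column III is strictly dominated by I for Bob (4<8); eliminate III.
Column II is strictly dominated by I for Bob (4<13); eliminate II.
Only (B, I) remains, with payoff 4.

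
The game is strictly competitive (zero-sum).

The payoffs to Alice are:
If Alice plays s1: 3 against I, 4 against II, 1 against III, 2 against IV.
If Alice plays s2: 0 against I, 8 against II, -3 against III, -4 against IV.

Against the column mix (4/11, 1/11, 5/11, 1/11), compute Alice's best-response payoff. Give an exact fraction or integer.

23/11

s1: (3)·(4/11) + (4)·(1/11) + (1)·(5/11) + (2)·(1/11) = 23/11.
s2: (0)·(4/11) + (8)·(1/11) + (-3)·(5/11) + (-4)·(1/11) = -1.
The best pure response is s1 with expected payoff 23/11.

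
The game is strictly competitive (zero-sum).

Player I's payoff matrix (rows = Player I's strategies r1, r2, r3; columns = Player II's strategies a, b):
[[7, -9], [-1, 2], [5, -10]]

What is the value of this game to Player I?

5/19

Row r3 is strictly dominated by row r1, so Player I never plays it.
The remaining 2×2 game on (r1, r2) × (a, b) has no saddle point. Let Player I play r1 with probability p; indifference gives 7p − (1−p) = −9p + 2(1−p), so p = 3/19.
Similarly Player II's optimal q on a is 11/19, and the value is 7·(11/19) + (-9)·(8/19) = 5/19.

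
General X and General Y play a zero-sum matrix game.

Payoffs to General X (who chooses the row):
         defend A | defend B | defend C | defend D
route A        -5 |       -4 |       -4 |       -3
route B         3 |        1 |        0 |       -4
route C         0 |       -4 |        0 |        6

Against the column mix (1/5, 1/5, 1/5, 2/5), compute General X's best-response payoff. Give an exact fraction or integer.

8/5

route A: (-5)·(1/5) + (-4)·(1/5) + (-4)·(1/5) + (-3)·(2/5) = -19/5.
route B: (3)·(1/5) + (1)·(1/5) + (0)·(1/5) + (-4)·(2/5) = -4/5.
route C: (0)·(1/5) + (-4)·(1/5) + (0)·(1/5) + (6)·(2/5) = 8/5.
The best pure response is route C with expected payoff 8/5.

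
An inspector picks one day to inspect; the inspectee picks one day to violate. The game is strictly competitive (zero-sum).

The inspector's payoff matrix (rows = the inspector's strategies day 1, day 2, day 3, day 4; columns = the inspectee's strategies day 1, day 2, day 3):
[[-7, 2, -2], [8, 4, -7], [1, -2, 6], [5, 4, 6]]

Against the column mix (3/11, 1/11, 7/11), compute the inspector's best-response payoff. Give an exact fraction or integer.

61/11

day 1: (-7)·(3/11) + (2)·(1/11) + (-2)·(7/11) = -3.
day 2: (8)·(3/11) + (4)·(1/11) + (-7)·(7/11) = -21/11.
day 3: (1)·(3/11) + (-2)·(1/11) + (6)·(7/11) = 43/11.
day 4: (5)·(3/11) + (4)·(1/11) + (6)·(7/11) = 61/11.
The best pure response is day 4 with expected payoff 61/11.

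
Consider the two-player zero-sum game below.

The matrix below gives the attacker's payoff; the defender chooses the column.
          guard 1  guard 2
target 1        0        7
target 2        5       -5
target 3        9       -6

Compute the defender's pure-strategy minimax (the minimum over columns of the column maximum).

The worst case (largest entry) in each column is guard 1: 9, guard 2: 7.
The best (smallest) of these is 7.

7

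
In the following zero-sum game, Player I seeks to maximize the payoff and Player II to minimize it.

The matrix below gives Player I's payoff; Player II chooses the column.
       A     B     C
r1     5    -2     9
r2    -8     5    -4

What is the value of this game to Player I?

Column C is strictly dominated by A for Player II (it gives Player I more in every row).
The remaining 2×2 game on (r1, r2) × (A, B) has no saddle point. Let Player I play r1 with probability p; indifference gives 5p − 8(1−p) = −2p + 5(1−p), so p = 13/20.
Similarly Player II's optimal q on A is 7/20, and the value is 5·(7/20) + (-2)·(13/20) = 9/20.

9/20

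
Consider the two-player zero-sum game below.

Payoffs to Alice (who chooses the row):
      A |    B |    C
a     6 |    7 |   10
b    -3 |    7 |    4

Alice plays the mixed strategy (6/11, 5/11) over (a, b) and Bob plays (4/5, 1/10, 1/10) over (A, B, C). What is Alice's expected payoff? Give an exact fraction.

Against (4/5, 1/10, 1/10), each row's expected payoff is a: 13/2; b: -13/10.
Taking the (6/11, 5/11)-weighted average: (6/11)·(13/2) + (5/11)·(-13/10) = 65/22.

65/22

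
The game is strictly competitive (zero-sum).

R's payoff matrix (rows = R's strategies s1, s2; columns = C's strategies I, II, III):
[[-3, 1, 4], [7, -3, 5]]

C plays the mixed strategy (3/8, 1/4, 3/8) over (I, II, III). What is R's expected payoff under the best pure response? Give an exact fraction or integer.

15/4

s1: (-3)·(3/8) + (1)·(1/4) + (4)·(3/8) = 5/8.
s2: (7)·(3/8) + (-3)·(1/4) + (5)·(3/8) = 15/4.
The best pure response is s2 with expected payoff 15/4.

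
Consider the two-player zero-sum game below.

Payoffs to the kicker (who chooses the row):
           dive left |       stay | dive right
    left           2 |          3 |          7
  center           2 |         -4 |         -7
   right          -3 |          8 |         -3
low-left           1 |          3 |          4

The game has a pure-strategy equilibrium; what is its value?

Row minima: 2, -7, -3, 1 → the kicker's maximin is 2.
Column maxima: 2, 8, 7 → the goalkeeper's minimax is 2.
They coincide at (left, dive left), so the value is 2.

2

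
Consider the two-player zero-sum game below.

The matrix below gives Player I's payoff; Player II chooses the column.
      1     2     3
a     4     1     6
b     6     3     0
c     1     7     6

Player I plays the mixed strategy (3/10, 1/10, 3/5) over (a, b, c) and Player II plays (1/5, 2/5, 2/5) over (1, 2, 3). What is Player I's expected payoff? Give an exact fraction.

114/25

Against (1/5, 2/5, 2/5), each row's expected payoff is a: 18/5; b: 12/5; c: 27/5.
Taking the (3/10, 1/10, 3/5)-weighted average: (3/10)·(18/5) + (1/10)·(12/5) + (3/5)·(27/5) = 114/25.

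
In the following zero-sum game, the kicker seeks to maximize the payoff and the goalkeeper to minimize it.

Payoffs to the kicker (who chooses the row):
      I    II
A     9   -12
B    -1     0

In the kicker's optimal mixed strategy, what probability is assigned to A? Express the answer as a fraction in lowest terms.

1/22

Row minima are -12 and -1, so the kicker's maximin is -1; column maxima are 9 and 0, so the goalkeeper's minimax is 0. These differ, so the equilibrium is in mixed strategies.
Let the kicker play A with probability p. The goalkeeper is indifferent when 9p − (1−p) = −12p, giving p = 1/22.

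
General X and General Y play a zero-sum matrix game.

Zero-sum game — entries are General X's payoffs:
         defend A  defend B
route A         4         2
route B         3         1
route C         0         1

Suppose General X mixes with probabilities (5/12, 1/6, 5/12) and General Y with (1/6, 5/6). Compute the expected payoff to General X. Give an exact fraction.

37/24

Against (1/6, 5/6), each row's expected payoff is route A: 7/3; route B: 4/3; route C: 5/6.
Taking the (5/12, 1/6, 5/12)-weighted average: (5/12)·(7/3) + (1/6)·(4/3) + (5/12)·(5/6) = 37/24.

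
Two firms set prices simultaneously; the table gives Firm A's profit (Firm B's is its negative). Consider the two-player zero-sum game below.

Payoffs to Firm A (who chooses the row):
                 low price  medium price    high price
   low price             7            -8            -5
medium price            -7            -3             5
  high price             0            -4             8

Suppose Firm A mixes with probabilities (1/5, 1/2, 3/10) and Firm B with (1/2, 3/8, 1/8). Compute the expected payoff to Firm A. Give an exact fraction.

Against (1/2, 3/8, 1/8), each row's expected payoff is low price: -1/8; medium price: -4; high price: -1/2.
Taking the (1/5, 1/2, 3/10)-weighted average: (1/5)·(-1/8) + (1/2)·(-4) + (3/10)·(-1/2) = -87/40.

-87/40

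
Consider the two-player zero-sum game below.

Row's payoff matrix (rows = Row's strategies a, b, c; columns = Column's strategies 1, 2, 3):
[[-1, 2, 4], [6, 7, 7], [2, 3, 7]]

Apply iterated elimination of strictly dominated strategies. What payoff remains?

Column 2 is strictly dominated by 1 for Column (-1<2, 6<7, 2<3); eliminate 2.
Column 3 is strictly dominated by 1 for Column (-1<4, 6<7, 2<7); eliminate 3.
Row a is strictly dominated by row b (6>-1); eliminate a.
Row c is strictly dominated by row b (6>2); eliminate c.
Only (b, 1) remains, with payoff 6.

6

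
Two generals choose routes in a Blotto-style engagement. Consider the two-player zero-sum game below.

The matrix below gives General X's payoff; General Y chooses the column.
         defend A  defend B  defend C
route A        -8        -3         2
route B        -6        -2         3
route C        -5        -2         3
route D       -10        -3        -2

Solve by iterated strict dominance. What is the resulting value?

Row route A is strictly dominated by row route B (-6>-8, -2>-3, 3>2); eliminate route A.
Column defend B is strictly dominated by defend A for General Y (-6<-2, -5<-2, -10<-3); eliminate defend B.
Row route D is strictly dominated by row route B (-6>-10, 3>-2); eliminate route D.
Column defend C is strictly dominated by defend A for General Y (-6<3, -5<3); eliminate defend C.
Row route B is strictly dominated by row route C (-5>-6); eliminate route B.
Only (route C, defend A) remains, with payoff -5.

-5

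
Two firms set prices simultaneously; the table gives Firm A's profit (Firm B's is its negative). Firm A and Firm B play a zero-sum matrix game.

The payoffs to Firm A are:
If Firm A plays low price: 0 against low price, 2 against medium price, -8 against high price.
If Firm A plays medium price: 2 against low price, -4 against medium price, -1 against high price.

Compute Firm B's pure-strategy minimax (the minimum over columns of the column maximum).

The worst case (largest entry) in each column is low price: 2, medium price: 2, high price: -1.
The best (smallest) of these is -1.

-1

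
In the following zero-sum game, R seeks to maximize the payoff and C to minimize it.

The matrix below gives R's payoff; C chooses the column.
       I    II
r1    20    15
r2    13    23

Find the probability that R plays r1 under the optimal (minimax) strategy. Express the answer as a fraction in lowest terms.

Row minima are 15 and 13, so R's maximin is 15; column maxima are 20 and 23, so C's minimax is 20. These differ, so the equilibrium is in mixed strategies.
Let R play r1 with probability p. C is indifferent when 20p + 13(1−p) = 15p + 23(1−p), giving p = 2/3.

2/3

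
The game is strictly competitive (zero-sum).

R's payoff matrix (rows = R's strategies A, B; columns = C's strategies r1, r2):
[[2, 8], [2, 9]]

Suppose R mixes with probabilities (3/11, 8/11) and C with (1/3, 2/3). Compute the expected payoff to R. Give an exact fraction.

214/33

Against (1/3, 2/3), each row's expected payoff is A: 6; B: 20/3.
Taking the (3/11, 8/11)-weighted average: (3/11)·(6) + (8/11)·(20/3) = 214/33.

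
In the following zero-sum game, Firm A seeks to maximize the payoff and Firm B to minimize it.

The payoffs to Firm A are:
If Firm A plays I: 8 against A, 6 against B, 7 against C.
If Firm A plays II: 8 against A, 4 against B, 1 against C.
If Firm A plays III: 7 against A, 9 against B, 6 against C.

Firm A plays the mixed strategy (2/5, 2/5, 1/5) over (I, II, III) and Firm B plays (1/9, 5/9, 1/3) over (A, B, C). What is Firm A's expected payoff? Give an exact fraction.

50/9

Against (1/9, 5/9, 1/3), each row's expected payoff is I: 59/9; II: 31/9; III: 70/9.
Taking the (2/5, 2/5, 1/5)-weighted average: (2/5)·(59/9) + (2/5)·(31/9) + (1/5)·(70/9) = 50/9.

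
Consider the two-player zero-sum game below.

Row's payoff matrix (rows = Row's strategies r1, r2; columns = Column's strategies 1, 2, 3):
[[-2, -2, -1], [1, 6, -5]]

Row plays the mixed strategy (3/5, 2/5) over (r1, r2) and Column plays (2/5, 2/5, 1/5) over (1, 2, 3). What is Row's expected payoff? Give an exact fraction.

-9/25

Against (2/5, 2/5, 1/5), each row's expected payoff is r1: -9/5; r2: 9/5.
Taking the (3/5, 2/5)-weighted average: (3/5)·(-9/5) + (2/5)·(9/5) = -9/25.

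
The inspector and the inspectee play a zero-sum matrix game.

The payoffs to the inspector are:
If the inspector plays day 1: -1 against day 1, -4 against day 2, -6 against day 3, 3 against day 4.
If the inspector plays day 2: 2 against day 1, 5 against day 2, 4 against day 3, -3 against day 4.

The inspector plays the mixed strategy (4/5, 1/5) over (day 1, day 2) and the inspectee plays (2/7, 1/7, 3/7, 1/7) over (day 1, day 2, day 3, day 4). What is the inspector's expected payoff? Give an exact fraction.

Against (2/7, 1/7, 3/7, 1/7), each row's expected payoff is day 1: -3; day 2: 18/7.
Taking the (4/5, 1/5)-weighted average: (4/5)·(-3) + (1/5)·(18/7) = -66/35.

-66/35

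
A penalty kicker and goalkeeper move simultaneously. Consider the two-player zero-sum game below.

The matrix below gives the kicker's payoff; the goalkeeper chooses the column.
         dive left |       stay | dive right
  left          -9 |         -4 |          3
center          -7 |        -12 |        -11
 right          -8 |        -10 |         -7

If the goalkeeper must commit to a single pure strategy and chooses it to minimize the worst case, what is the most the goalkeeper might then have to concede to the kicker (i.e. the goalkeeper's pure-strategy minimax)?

The worst case (largest entry) in each column is dive left: -7, stay: -4, dive right: 3.
The best (smallest) of these is -7.

-7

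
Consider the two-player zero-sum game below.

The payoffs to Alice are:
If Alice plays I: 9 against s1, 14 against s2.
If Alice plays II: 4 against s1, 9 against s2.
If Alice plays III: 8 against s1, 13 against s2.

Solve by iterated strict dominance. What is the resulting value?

Column s2 is strictly dominated by s1 for Bob (9<14, 4<9, 8<13); eliminate s2.
Row II is strictly dominated by row I (9>4); eliminate II.
Row III is strictly dominated by row I (9>8); eliminate III.
Only (I, s1) remains, with payoff 9.

9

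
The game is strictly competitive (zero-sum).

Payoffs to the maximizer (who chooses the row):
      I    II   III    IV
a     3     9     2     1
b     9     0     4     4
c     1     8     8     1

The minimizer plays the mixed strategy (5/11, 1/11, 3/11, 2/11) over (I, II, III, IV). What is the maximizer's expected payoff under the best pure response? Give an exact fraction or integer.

65/11

a: (3)·(5/11) + (9)·(1/11) + (2)·(3/11) + (1)·(2/11) = 32/11.
b: (9)·(5/11) + (0)·(1/11) + (4)·(3/11) + (4)·(2/11) = 65/11.
c: (1)·(5/11) + (8)·(1/11) + (8)·(3/11) + (1)·(2/11) = 39/11.
The best pure response is b with expected payoff 65/11.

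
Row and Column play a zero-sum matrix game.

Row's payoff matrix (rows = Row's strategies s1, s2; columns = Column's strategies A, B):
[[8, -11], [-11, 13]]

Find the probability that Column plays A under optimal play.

Row minima are -11 and -11, so Row's maximin is -11; column maxima are 8 and 13, so Column's minimax is 8. These differ, so the equilibrium is in mixed strategies.
Let Column play A with probability q. Row is indifferent when 8q − 11(1−q) = −11q + 13(1−q), giving q = 24/43.

24/43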